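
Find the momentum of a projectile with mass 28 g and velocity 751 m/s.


p = m*v = 0.028*751 = 21.03 kg·m/s

21.03 kg·m/s


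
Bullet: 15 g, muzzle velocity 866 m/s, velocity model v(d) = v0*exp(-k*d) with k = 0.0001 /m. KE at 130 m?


v = v0*exp(-k*d) = 866*exp(-0.0001*130) = 854.815 m/s
E = 0.5*m*v^2 = 0.5*0.015*854.815^2 = 5480 J

5480 J


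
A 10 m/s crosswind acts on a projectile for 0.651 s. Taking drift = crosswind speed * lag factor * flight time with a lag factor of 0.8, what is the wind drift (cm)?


drift = v_wind * lag * t = 10 * 0.8 * 0.651 = 5.208 m ≈ 520.8 cm

520.8 cm


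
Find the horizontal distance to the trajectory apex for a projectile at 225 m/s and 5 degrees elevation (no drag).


R = v0^2*sin(2*theta)/g = 225^2*sin(2*5°)/9.81 = 896.12 m
apex_dist = R/2 = 896.12/2 = 448.1 m

448.1 m


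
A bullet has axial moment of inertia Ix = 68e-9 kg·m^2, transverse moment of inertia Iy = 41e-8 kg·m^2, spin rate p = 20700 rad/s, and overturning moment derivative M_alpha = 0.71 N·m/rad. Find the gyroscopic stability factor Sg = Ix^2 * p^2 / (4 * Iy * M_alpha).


Sg = Ix^2 * p^2 / (4 * Iy * M_alpha) = (68e-9)^2 * 20700^2 / (4 * 41e-8 * 0.71) = 1.702

1.702


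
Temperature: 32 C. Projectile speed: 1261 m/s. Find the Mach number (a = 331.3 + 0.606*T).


a = 331.3 + 0.606*(32) = 350.692 m/s
M = v/a = 1261/350.692 = 3.596

3.596


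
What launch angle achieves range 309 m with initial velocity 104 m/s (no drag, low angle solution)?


sin(2*theta) = R*g/v0^2 = 309*9.81/104^2 = 0.28026, theta = arcsin(0.28026)/2 = 8.138°

8.138 degrees


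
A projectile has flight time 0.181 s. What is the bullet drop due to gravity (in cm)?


drop = 0.5*g*t^2 = 0.5*9.81*0.181^2 = 0.160693 m ≈ 16.07 cm

16.07 cm


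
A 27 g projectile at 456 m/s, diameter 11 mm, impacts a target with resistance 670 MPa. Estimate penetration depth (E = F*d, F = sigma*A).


A = pi*(d/2)^2 = pi*(11/2)^2 = 95.0332 mm^2
E = 0.5*m*v^2 = 0.5*0.027*456^2 = 2807.14 J
depth = E/(sigma*A) = 2807.14 J / (670 MPa * 95.0332 mm^2) = 2807.14/(670 * 95.0332) m = 0.0440873 m ≈ 44.09 mm

44.09 mm


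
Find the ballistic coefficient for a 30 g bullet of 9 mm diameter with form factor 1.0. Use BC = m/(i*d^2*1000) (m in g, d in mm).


BC = m/(i*d^2*1000) = 30/(1.0 * 9^2 * 1000) = 0.0003704

0.0003704


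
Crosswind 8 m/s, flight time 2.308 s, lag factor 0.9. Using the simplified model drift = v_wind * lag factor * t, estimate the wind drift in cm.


drift = v_wind * lag * t = 8 * 0.9 * 2.308 = 16.6176 m ≈ 1662 cm

1662 cm


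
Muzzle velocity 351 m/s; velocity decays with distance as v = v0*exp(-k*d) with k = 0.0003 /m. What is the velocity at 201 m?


v = v0*exp(-k*d) = 351*exp(-0.0003*201) = 330.5 m/s

330.5 m/s


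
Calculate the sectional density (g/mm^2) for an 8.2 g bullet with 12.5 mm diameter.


SD = m/d^2 = 8.2/12.5^2 = 0.05248 g/mm^2

0.05248 g/mm^2


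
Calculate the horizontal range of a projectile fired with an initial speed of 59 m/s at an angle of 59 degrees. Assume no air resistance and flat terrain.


R = v0^2 * sin(2*theta) / g = 59^2 * sin(2*59°) / 9.81 = 313.3 m

313.3 m


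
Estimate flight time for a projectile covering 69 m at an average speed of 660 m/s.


t = d/v = 69/660 = 0.1045 s

0.1045 s


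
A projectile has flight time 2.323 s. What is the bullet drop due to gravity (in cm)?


drop = 0.5*g*t^2 = 0.5*9.81*2.323^2 = 26.469 m ≈ 2647 cm

2647 cm


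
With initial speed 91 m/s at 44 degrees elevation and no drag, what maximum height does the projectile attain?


H = (v0*sin(theta))^2 / (2g) = (91*sin(44°))^2 / (2*9.81) = 203.7 m

203.7 m


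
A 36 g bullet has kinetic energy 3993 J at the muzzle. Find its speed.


v = sqrt(2*E/m) = sqrt(2*3993/0.036) = 471 m/s

471 m/s


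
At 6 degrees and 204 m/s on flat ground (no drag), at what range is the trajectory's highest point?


R = v0^2*sin(2*theta)/g = 204^2*sin(2*6°)/9.81 = 882.003 m
apex_dist = R/2 = 882.003/2 = 441 m

441 m


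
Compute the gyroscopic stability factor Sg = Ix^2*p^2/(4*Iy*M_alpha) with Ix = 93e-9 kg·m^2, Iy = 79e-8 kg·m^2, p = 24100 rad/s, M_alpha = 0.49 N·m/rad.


Sg = Ix^2 * p^2 / (4 * Iy * M_alpha) = (93e-9)^2 * 24100^2 / (4 * 79e-8 * 0.49) = 3.244

3.244


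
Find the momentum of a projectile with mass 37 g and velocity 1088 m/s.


p = m*v = 0.037*1088 = 40.26 kg·m/s

40.26 kg·m/s


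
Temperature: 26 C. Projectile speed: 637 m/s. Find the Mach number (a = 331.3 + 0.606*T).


a = 331.3 + 0.606*(26) = 347.056 m/s
M = v/a = 637/347.056 = 1.835

1.835


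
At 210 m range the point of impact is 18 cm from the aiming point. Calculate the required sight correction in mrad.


1 mrad subtends 1 cm per 10 m of range, so adj = error_cm / (dist_m / 10) = 18 / (210/10) = 0.8571 mrad

0.8571 mrad


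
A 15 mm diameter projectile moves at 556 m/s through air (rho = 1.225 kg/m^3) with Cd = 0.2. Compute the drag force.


A = pi*(d/2)^2 = pi*(15/2000)^2 = 1.76715e-04 m^2
Fd = 0.5*Cd*rho*A*v^2 = 0.5*0.2*1.225*1.76715e-04*556^2 = 6.692 N

6.692 N


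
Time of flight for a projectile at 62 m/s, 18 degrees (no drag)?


T = 2*v0*sin(theta)/g = 2*62*sin(18°)/9.81 = 3.906 s

3.906 s


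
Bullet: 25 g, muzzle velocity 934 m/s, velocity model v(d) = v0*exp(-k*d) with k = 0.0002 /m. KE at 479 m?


v = v0*exp(-k*d) = 934*exp(-0.0002*479) = 848.675 m/s
E = 0.5*m*v^2 = 0.5*0.025*848.675^2 = 9003 J

9003 J


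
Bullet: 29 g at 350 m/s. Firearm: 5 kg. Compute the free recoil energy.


v_r = m_p*v_p/m_gun = 0.029*350/5 = 2.03 m/s, E_r = 0.5*m_gun*v_r^2 = 0.5*5*2.03^2 = 10.3 J

10.3 J


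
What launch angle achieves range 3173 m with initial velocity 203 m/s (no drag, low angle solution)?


sin(2*theta) = R*g/v0^2 = 3173*9.81/203^2 = 0.755348, theta = arcsin(0.755348)/2 = 24.53°

24.53 degrees


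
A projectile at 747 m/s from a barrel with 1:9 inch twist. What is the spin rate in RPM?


twist_m = 9*0.0254 = 0.2286 m
spin = v/twist = 747/0.2286 = 3267.717 rev/s
RPM = spin*60 = 3267.717*60 ≈ 196063 RPM

196063 RPM


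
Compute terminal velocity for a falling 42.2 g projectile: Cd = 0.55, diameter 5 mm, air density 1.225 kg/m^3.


A = pi*(d/2)^2 = pi*(5/2000)^2 = 1.96350e-05 m^2
vt = sqrt(2mg/(Cd*rho*A)) = sqrt(2*0.0422*9.81/(0.55 * 1.225 * 1.96350e-05)) = 250.2 m/s

250.2 m/s


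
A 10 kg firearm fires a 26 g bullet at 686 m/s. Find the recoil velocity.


v_recoil = m_p * v_p / m_gun = 0.026 * 686 / 10 = 1.784 m/s

1.784 m/s


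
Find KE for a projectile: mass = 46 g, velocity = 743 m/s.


E = 0.5*m*v^2 = 0.5*0.046*743^2 = 12697 J

12697 J


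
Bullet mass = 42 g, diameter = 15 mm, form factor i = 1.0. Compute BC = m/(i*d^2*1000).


BC = m/(i*d^2*1000) = 42/(1.0 * 15^2 * 1000) = 0.0001867

0.0001867


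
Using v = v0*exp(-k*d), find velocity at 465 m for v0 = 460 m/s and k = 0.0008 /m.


v = v0*exp(-k*d) = 460*exp(-0.0008*465) = 317.1 m/s

317.1 m/s


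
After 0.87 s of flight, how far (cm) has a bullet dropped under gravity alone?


drop = 0.5*g*t^2 = 0.5*9.81*0.87^2 = 3.71259 m ≈ 371.3 cm

371.3 cm


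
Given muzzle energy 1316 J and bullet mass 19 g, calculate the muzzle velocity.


v = sqrt(2*E/m) = sqrt(2*1316/0.019) = 372.2 m/s

372.2 m/s


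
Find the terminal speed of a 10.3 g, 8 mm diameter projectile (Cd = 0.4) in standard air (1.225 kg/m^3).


A = pi*(d/2)^2 = pi*(8/2000)^2 = 5.02655e-05 m^2
vt = sqrt(2mg/(Cd*rho*A)) = sqrt(2*0.0103*9.81/(0.4 * 1.225 * 5.02655e-05)) = 90.58 m/s

90.58 m/s


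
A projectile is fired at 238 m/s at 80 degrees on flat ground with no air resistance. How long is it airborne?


T = 2*v0*sin(theta)/g = 2*238*sin(80°)/9.81 = 47.78 s

47.78 s


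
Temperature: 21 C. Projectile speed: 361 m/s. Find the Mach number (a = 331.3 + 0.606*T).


a = 331.3 + 0.606*(21) = 344.026 m/s
M = v/a = 361/344.026 = 1.049

1.049


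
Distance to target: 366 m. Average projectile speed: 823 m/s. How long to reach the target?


t = d/v = 366/823 = 0.4447 s

0.4447 s


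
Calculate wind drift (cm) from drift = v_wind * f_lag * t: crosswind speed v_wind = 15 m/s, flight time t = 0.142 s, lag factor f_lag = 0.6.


drift = v_wind * lag * t = 15 * 0.6 * 0.142 = 1.278 m ≈ 127.8 cm

127.8 cm


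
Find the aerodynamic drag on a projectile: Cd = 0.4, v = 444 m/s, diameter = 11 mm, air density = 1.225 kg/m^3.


A = pi*(d/2)^2 = pi*(11/2000)^2 = 9.50332e-05 m^2
Fd = 0.5*Cd*rho*A*v^2 = 0.5*0.4*1.225*9.50332e-05*444^2 = 4.59 N

4.59 N


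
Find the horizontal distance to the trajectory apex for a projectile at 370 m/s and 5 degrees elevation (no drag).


R = v0^2*sin(2*theta)/g = 370^2*sin(2*5°)/9.81 = 2423.29 m
apex_dist = R/2 = 2423.29/2 = 1212 m

1212 m


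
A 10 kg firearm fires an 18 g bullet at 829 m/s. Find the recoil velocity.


v_recoil = m_p * v_p / m_gun = 0.018 * 829 / 10 = 1.492 m/s

1.492 m/s


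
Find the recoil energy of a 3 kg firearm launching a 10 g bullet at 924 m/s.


v_r = m_p*v_p/m_gun = 0.01*924/3 = 3.08 m/s, E_r = 0.5*m_gun*v_r^2 = 0.5*3*3.08^2 = 14.23 J

14.23 J


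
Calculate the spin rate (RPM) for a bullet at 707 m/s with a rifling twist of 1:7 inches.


twist_m = 7*0.0254 = 0.1778 m
spin = v/twist = 707/0.1778 = 3976.378 rev/s
RPM = spin*60 = 3976.378*60 ≈ 238583 RPM

238583 RPM


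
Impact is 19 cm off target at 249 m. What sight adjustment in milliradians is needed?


1 mrad subtends 1 cm per 10 m of range, so adj = error_cm / (dist_m / 10) = 19 / (249/10) = 0.7631 mrad

0.7631 mrad


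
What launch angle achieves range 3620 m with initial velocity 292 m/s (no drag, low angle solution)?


sin(2*theta) = R*g/v0^2 = 3620*9.81/292^2 = 0.416497, theta = arcsin(0.416497)/2 = 12.31°

12.31 degrees


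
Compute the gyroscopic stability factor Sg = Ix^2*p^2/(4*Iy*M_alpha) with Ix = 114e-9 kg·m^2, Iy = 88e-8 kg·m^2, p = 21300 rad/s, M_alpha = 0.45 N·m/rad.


Sg = Ix^2 * p^2 / (4 * Iy * M_alpha) = (114e-9)^2 * 21300^2 / (4 * 88e-8 * 0.45) = 3.722

3.722


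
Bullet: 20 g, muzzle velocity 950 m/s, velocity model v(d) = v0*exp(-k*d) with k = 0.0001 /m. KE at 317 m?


v = v0*exp(-k*d) = 950*exp(-0.0001*317) = 920.357 m/s
E = 0.5*m*v^2 = 0.5*0.02*920.357^2 = 8471 J

8471 J


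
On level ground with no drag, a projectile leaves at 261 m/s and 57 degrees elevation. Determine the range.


R = v0^2 * sin(2*theta) / g = 261^2 * sin(2*57°) / 9.81 = 6344 m

6344 m


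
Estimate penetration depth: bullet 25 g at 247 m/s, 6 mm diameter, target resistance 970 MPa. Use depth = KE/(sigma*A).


A = pi*(d/2)^2 = pi*(6/2)^2 = 28.2743 mm^2
E = 0.5*m*v^2 = 0.5*0.025*247^2 = 762.613 J
depth = E/(sigma*A) = 762.613 J / (970 MPa * 28.2743 mm^2) = 762.613/(970 * 28.2743) m = 0.0278061 m ≈ 27.81 mm

27.81 mm


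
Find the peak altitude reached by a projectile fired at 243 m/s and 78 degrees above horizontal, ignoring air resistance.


H = (v0*sin(theta))^2 / (2g) = (243*sin(78°))^2 / (2*9.81) = 2880 m

2880 m


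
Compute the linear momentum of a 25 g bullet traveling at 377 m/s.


p = m*v = 0.025*377 = 9.425 kg·m/s

9.425 kg·m/s


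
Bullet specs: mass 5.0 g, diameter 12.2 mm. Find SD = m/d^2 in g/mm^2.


SD = m/d^2 = 5.0/12.2^2 = 0.03359 g/mm^2

0.03359 g/mm^2


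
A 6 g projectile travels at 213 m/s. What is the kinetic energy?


E = 0.5*m*v^2 = 0.5*0.006*213^2 = 136.1 J

136.1 J


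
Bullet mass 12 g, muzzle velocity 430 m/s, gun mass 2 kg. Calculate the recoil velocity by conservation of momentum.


v_recoil = m_p * v_p / m_gun = 0.012 * 430 / 2 = 2.58 m/s

2.58 m/s


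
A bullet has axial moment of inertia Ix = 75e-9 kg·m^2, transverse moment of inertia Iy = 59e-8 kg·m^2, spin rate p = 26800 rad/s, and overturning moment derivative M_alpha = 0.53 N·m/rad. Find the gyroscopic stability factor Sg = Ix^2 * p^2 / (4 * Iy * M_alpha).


Sg = Ix^2 * p^2 / (4 * Iy * M_alpha) = (75e-9)^2 * 26800^2 / (4 * 59e-8 * 0.53) = 3.23

3.23


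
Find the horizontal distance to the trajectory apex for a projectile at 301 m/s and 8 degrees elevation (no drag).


R = v0^2*sin(2*theta)/g = 301^2*sin(2*8°)/9.81 = 2545.67 m
apex_dist = R/2 = 2545.67/2 = 1273 m

1273 m


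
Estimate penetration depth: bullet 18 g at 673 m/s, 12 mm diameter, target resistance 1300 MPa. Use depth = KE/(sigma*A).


A = pi*(d/2)^2 = pi*(12/2)^2 = 113.097 mm^2
E = 0.5*m*v^2 = 0.5*0.018*673^2 = 4076.36 J
depth = E/(sigma*A) = 4076.36 J / (1300 MPa * 113.097 mm^2) = 4076.36/(1300 * 113.097) m = 0.0277253 m ≈ 27.73 mm

27.73 mm


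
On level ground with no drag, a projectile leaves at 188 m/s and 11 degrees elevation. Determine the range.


R = v0^2 * sin(2*theta) / g = 188^2 * sin(2*11°) / 9.81 = 1350 m

1350 m


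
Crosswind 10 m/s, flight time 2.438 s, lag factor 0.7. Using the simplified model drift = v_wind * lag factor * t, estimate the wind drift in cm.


drift = v_wind * lag * t = 10 * 0.7 * 2.438 = 17.066 m ≈ 1707 cm

1707 cm


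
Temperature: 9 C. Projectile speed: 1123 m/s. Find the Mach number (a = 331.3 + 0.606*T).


a = 331.3 + 0.606*(9) = 336.754 m/s
M = v/a = 1123/336.754 = 3.335

3.335


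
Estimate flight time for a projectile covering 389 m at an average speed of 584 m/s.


t = d/v = 389/584 = 0.6661 s

0.6661 s


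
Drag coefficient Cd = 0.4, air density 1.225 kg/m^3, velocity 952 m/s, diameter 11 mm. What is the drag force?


A = pi*(d/2)^2 = pi*(11/2000)^2 = 9.50332e-05 m^2
Fd = 0.5*Cd*rho*A*v^2 = 0.5*0.4*1.225*9.50332e-05*952^2 = 21.1 N

21.1 N


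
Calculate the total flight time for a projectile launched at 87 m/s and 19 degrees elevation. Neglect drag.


T = 2*v0*sin(theta)/g = 2*87*sin(19°)/9.81 = 5.775 s

5.775 s


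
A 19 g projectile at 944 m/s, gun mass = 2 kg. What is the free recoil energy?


v_r = m_p*v_p/m_gun = 0.019*944/2 = 8.968 m/s, E_r = 0.5*m_gun*v_r^2 = 0.5*2*8.968^2 = 80.43 J

80.43 J


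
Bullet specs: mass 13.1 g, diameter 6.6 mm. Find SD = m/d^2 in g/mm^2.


SD = m/d^2 = 13.1/6.6^2 = 0.3007 g/mm^2

0.3007 g/mm^2


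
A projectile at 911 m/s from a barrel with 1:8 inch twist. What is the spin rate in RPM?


twist_m = 8*0.0254 = 0.2032 m
spin = v/twist = 911/0.2032 = 4483.268 rev/s
RPM = spin*60 = 4483.268*60 ≈ 268996 RPM

268996 RPM


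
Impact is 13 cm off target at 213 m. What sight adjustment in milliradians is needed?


1 mrad subtends 1 cm per 10 m of range, so adj = error_cm / (dist_m / 10) = 13 / (213/10) = 0.6103 mrad

0.6103 mrad


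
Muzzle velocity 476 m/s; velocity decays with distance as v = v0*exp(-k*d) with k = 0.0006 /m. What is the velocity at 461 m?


v = v0*exp(-k*d) = 476*exp(-0.0006*461) = 361 m/s

361 m/s


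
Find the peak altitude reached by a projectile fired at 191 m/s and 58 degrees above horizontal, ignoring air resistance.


H = (v0*sin(theta))^2 / (2g) = (191*sin(58°))^2 / (2*9.81) = 1337 m

1337 m


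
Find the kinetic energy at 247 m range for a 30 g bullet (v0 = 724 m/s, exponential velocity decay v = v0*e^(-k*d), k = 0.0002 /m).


v = v0*exp(-k*d) = 724*exp(-0.0002*247) = 689.103 m/s
E = 0.5*m*v^2 = 0.5*0.03*689.103^2 = 7123 J

7123 J


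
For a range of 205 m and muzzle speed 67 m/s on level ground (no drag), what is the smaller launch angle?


sin(2*theta) = R*g/v0^2 = 205*9.81/67^2 = 0.447995, theta = arcsin(0.447995)/2 = 13.31°

13.31 degrees


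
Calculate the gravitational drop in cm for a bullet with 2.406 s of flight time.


drop = 0.5*g*t^2 = 0.5*9.81*2.406^2 = 28.3942 m ≈ 2839 cm

2839 cm


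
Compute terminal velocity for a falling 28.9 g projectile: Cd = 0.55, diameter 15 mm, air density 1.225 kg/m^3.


A = pi*(d/2)^2 = pi*(15/2000)^2 = 1.76715e-04 m^2
vt = sqrt(2mg/(Cd*rho*A)) = sqrt(2*0.0289*9.81/(0.55 * 1.225 * 1.76715e-04)) = 69.01 m/s

69.01 m/s


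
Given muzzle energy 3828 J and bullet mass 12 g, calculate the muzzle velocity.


v = sqrt(2*E/m) = sqrt(2*3828/0.012) = 798.7 m/s

798.7 m/s


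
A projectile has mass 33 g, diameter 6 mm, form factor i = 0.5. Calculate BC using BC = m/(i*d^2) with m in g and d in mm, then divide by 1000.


BC = m/(i*d^2*1000) = 33/(0.5 * 6^2 * 1000) = 0.001833

0.001833


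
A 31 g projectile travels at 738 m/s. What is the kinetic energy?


E = 0.5*m*v^2 = 0.5*0.031*738^2 = 8442 J

8442 J


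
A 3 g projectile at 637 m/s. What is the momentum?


p = m*v = 0.003*637 = 1.911 kg·m/s

1.911 kg·m/s


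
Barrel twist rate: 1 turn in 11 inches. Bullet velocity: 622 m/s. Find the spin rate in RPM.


twist_m = 11*0.0254 = 0.2794 m
spin = v/twist = 622/0.2794 = 2226.199 rev/s
RPM = spin*60 = 2226.199*60 ≈ 133572 RPM

133572 RPM


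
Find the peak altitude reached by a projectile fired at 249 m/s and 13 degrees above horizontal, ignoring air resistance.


H = (v0*sin(theta))^2 / (2g) = (249*sin(13°))^2 / (2*9.81) = 159.9 m

159.9 m


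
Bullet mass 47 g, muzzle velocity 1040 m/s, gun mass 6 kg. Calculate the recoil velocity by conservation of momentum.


v_recoil = m_p * v_p / m_gun = 0.047 * 1040 / 6 = 8.147 m/s

8.147 m/s


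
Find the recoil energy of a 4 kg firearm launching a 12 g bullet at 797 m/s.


v_r = m_p*v_p/m_gun = 0.012*797/4 = 2.391 m/s, E_r = 0.5*m_gun*v_r^2 = 0.5*4*2.391^2 = 11.43 J

11.43 J


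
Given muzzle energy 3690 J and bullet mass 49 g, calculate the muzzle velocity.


v = sqrt(2*E/m) = sqrt(2*3690/0.049) = 388.1 m/s

388.1 m/s


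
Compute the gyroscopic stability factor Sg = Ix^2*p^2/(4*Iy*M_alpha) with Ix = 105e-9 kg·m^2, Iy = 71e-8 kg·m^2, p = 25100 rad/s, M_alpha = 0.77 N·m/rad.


Sg = Ix^2 * p^2 / (4 * Iy * M_alpha) = (105e-9)^2 * 25100^2 / (4 * 71e-8 * 0.77) = 3.176

3.176


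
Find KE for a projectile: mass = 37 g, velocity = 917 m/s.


E = 0.5*m*v^2 = 0.5*0.037*917^2 = 15556 J

15556 J


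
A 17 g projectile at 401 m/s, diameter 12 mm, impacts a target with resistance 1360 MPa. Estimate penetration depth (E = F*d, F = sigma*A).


A = pi*(d/2)^2 = pi*(12/2)^2 = 113.097 mm^2
E = 0.5*m*v^2 = 0.5*0.017*401^2 = 1366.81 J
depth = E/(sigma*A) = 1366.81 J / (1360 MPa * 113.097 mm^2) = 1366.81/(1360 * 113.097) m = 0.00888621 m ≈ 8.886 mm

8.886 mm


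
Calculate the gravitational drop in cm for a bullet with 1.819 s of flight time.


drop = 0.5*g*t^2 = 0.5*9.81*1.819^2 = 16.2295 m ≈ 1623 cm

1623 cm


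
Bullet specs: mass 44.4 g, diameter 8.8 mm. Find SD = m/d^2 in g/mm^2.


SD = m/d^2 = 44.4/8.8^2 = 0.5733 g/mm^2

0.5733 g/mm^2


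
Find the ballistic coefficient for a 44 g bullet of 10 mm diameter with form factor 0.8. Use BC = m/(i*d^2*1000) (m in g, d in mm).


BC = m/(i*d^2*1000) = 44/(0.8 * 10^2 * 1000) = 0.00055

0.00055


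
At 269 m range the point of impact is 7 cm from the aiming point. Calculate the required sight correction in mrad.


1 mrad subtends 1 cm per 10 m of range, so adj = error_cm / (dist_m / 10) = 7 / (269/10) = 0.2602 mrad

0.2602 mrad


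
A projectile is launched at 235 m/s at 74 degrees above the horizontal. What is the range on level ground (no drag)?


R = v0^2 * sin(2*theta) / g = 235^2 * sin(2*74°) / 9.81 = 2983 m

2983 m


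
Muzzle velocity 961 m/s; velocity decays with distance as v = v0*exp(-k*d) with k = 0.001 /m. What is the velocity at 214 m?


v = v0*exp(-k*d) = 961*exp(-0.001*214) = 775.9 m/s

775.9 m/s


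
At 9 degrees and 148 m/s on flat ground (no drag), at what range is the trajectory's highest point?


R = v0^2*sin(2*theta)/g = 148^2*sin(2*9°)/9.81 = 689.98 m
apex_dist = R/2 = 689.98/2 = 345 m

345 m


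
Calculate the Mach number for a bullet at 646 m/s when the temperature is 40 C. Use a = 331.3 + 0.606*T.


a = 331.3 + 0.606*(40) = 355.54 m/s
M = v/a = 646/355.54 = 1.817

1.817


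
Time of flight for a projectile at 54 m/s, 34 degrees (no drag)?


T = 2*v0*sin(theta)/g = 2*54*sin(34°)/9.81 = 6.156 s

6.156 s


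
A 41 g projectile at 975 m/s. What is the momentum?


p = m*v = 0.041*975 = 39.98 kg·m/s

39.98 kg·m/s


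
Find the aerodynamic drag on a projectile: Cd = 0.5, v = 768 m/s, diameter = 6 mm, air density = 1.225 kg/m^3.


A = pi*(d/2)^2 = pi*(6/2000)^2 = 2.82743e-05 m^2
Fd = 0.5*Cd*rho*A*v^2 = 0.5*0.5*1.225*2.82743e-05*768^2 = 5.107 N

5.107 N


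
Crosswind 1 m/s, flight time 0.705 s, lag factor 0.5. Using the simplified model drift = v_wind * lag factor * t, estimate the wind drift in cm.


drift = v_wind * lag * t = 1 * 0.5 * 0.705 = 0.3525 m ≈ 35.25 cm

35.25 cm


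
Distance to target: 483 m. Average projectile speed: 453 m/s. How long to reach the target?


t = d/v = 483/453 = 1.066 s

1.066 s


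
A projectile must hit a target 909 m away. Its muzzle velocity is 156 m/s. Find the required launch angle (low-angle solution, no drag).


sin(2*theta) = R*g/v0^2 = 909*9.81/156^2 = 0.366424, theta = arcsin(0.366424)/2 = 10.75°

10.75 degrees


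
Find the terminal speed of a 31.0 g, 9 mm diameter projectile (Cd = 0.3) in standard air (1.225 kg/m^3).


A = pi*(d/2)^2 = pi*(9/2000)^2 = 6.36173e-05 m^2
vt = sqrt(2mg/(Cd*rho*A)) = sqrt(2*0.031*9.81/(0.3 * 1.225 * 6.36173e-05)) = 161.3 m/s

161.3 m/s


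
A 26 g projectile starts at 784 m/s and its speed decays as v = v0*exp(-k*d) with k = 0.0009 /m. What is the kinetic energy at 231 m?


v = v0*exp(-k*d) = 784*exp(-0.0009*231) = 636.834 m/s
E = 0.5*m*v^2 = 0.5*0.026*636.834^2 = 5272 J

5272 J


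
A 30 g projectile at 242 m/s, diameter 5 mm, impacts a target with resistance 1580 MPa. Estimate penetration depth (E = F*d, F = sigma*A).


A = pi*(d/2)^2 = pi*(5/2)^2 = 19.635 mm^2
E = 0.5*m*v^2 = 0.5*0.03*242^2 = 878.46 J
depth = E/(sigma*A) = 878.46 J / (1580 MPa * 19.635 mm^2) = 878.46/(1580 * 19.635) m = 0.0283162 m ≈ 28.32 mm

28.32 mm


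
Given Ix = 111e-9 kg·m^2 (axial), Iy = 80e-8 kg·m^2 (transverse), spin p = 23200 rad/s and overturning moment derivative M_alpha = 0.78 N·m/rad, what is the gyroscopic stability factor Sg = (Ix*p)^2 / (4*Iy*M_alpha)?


Sg = Ix^2 * p^2 / (4 * Iy * M_alpha) = (111e-9)^2 * 23200^2 / (4 * 80e-8 * 0.78) = 2.657

2.657


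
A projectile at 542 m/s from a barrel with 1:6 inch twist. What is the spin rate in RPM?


twist_m = 6*0.0254 = 0.1524 m
spin = v/twist = 542/0.1524 = 3556.43 rev/s
RPM = spin*60 = 3556.43*60 ≈ 213386 RPM

213386 RPM


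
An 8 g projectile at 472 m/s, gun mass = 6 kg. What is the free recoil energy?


v_r = m_p*v_p/m_gun = 0.008*472/6 = 0.629333 m/s, E_r = 0.5*m_gun*v_r^2 = 0.5*6*0.629333^2 = 1.188 J

1.188 J


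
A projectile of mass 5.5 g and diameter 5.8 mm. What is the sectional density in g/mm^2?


SD = m/d^2 = 5.5/5.8^2 = 0.1635 g/mm^2

0.1635 g/mm^2


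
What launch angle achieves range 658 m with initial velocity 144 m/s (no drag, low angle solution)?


sin(2*theta) = R*g/v0^2 = 658*9.81/144^2 = 0.311293, theta = arcsin(0.311293)/2 = 9.069°

9.069 degrees


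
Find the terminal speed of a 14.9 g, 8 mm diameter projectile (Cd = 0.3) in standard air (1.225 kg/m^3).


A = pi*(d/2)^2 = pi*(8/2000)^2 = 5.02655e-05 m^2
vt = sqrt(2mg/(Cd*rho*A)) = sqrt(2*0.0149*9.81/(0.3 * 1.225 * 5.02655e-05)) = 125.8 m/s

125.8 m/s


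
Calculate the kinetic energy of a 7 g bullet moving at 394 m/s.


E = 0.5*m*v^2 = 0.5*0.007*394^2 = 543.3 J

543.3 J


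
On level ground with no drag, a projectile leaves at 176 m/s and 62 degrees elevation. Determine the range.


R = v0^2 * sin(2*theta) / g = 176^2 * sin(2*62°) / 9.81 = 2618 m

2618 m


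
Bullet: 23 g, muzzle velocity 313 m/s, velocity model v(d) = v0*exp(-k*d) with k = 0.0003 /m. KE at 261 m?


v = v0*exp(-k*d) = 313*exp(-0.0003*261) = 289.427 m/s
E = 0.5*m*v^2 = 0.5*0.023*289.427^2 = 963.3 J

963.3 J


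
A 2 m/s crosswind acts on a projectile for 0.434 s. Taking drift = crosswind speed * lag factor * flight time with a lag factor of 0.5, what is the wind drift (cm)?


drift = v_wind * lag * t = 2 * 0.5 * 0.434 = 0.434 m ≈ 43.4 cm

43.4 cm


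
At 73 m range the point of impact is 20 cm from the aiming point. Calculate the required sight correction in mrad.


1 mrad subtends 1 cm per 10 m of range, so adj = error_cm / (dist_m / 10) = 20 / (73/10) = 2.74 mrad

2.74 mrad


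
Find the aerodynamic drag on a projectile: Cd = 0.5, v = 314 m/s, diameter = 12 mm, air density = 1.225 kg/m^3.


A = pi*(d/2)^2 = pi*(12/2000)^2 = 1.13097e-04 m^2
Fd = 0.5*Cd*rho*A*v^2 = 0.5*0.5*1.225*1.13097e-04*314^2 = 3.415 N

3.415 N


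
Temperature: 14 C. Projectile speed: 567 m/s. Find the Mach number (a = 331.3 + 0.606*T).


a = 331.3 + 0.606*(14) = 339.784 m/s
M = v/a = 567/339.784 = 1.669

1.669


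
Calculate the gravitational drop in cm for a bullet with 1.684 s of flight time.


drop = 0.5*g*t^2 = 0.5*9.81*1.684^2 = 13.9099 m ≈ 1391 cm

1391 cm


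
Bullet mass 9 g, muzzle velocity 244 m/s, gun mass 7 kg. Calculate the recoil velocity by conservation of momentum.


v_recoil = m_p * v_p / m_gun = 0.009 * 244 / 7 = 0.3137 m/s

0.3137 m/s


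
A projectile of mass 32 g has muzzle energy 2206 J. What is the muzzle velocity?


v = sqrt(2*E/m) = sqrt(2*2206/0.032) = 371.3 m/s

371.3 m/s


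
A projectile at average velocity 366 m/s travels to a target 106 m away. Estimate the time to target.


t = d/v = 106/366 = 0.2896 s

0.2896 s


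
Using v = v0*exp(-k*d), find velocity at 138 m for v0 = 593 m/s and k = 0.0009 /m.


v = v0*exp(-k*d) = 593*exp(-0.0009*138) = 523.7 m/s

523.7 m/s


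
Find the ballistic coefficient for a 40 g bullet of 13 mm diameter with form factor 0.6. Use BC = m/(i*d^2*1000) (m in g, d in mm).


BC = m/(i*d^2*1000) = 40/(0.6 * 13^2 * 1000) = 0.0003945

0.0003945


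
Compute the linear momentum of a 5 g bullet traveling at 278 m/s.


p = m*v = 0.005*278 = 1.39 kg·m/s

1.39 kg·m/s


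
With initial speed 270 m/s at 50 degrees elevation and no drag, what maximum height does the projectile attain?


H = (v0*sin(theta))^2 / (2g) = (270*sin(50°))^2 / (2*9.81) = 2180 m

2180 m


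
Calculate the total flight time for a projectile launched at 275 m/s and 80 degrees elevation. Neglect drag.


T = 2*v0*sin(theta)/g = 2*275*sin(80°)/9.81 = 55.21 s

55.21 s


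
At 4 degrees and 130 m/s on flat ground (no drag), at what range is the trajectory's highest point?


R = v0^2*sin(2*theta)/g = 130^2*sin(2*4°)/9.81 = 239.758 m
apex_dist = R/2 = 239.758/2 = 119.9 m

119.9 m


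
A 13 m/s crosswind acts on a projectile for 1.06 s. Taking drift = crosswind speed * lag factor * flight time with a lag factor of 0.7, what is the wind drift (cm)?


drift = v_wind * lag * t = 13 * 0.7 * 1.06 = 9.646 m ≈ 964.6 cm

964.6 cm


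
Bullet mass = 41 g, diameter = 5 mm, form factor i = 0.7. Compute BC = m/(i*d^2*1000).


BC = m/(i*d^2*1000) = 41/(0.7 * 5^2 * 1000) = 0.002343

0.002343


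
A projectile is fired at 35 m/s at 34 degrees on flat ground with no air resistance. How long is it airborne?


T = 2*v0*sin(theta)/g = 2*35*sin(34°)/9.81 = 3.99 s

3.99 s


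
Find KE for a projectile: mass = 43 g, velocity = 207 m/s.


E = 0.5*m*v^2 = 0.5*0.043*207^2 = 921.3 J

921.3 J


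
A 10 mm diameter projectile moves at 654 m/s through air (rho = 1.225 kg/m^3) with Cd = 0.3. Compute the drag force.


A = pi*(d/2)^2 = pi*(10/2000)^2 = 7.85398e-05 m^2
Fd = 0.5*Cd*rho*A*v^2 = 0.5*0.3*1.225*7.85398e-05*654^2 = 6.173 N

6.173 N


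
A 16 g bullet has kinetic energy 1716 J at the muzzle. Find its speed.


v = sqrt(2*E/m) = sqrt(2*1716/0.016) = 463.1 m/s

463.1 m/s


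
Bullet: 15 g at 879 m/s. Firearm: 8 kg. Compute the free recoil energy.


v_r = m_p*v_p/m_gun = 0.015*879/8 = 1.64812 m/s, E_r = 0.5*m_gun*v_r^2 = 0.5*8*1.64812^2 = 10.87 J

10.87 J


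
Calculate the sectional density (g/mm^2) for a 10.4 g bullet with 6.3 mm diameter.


SD = m/d^2 = 10.4/6.3^2 = 0.262 g/mm^2

0.262 g/mm^2


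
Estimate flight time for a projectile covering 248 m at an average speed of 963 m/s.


t = d/v = 248/963 = 0.2575 s

0.2575 s


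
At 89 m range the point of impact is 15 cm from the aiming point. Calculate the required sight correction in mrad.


1 mrad subtends 1 cm per 10 m of range, so adj = error_cm / (dist_m / 10) = 15 / (89/10) = 1.685 mrad

1.685 mrad


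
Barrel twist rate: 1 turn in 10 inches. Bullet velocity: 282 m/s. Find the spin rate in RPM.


twist_m = 10*0.0254 = 0.254 m
spin = v/twist = 282/0.254 = 1110.236 rev/s
RPM = spin*60 = 1110.236*60 ≈ 66614 RPM

66614 RPM


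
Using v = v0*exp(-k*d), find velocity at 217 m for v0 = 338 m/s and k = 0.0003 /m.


v = v0*exp(-k*d) = 338*exp(-0.0003*217) = 316.7 m/s

316.7 m/s


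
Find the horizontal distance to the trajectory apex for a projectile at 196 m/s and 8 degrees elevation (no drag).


R = v0^2*sin(2*theta)/g = 196^2*sin(2*8°)/9.81 = 1079.4 m
apex_dist = R/2 = 1079.4/2 = 539.7 m

539.7 m


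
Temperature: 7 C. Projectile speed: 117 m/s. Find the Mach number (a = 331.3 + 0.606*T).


a = 331.3 + 0.606*(7) = 335.542 m/s
M = v/a = 117/335.542 = 0.3487

0.3487


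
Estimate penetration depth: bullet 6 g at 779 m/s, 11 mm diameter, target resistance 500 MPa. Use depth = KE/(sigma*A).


A = pi*(d/2)^2 = pi*(11/2)^2 = 95.0332 mm^2
E = 0.5*m*v^2 = 0.5*0.006*779^2 = 1820.52 J
depth = E/(sigma*A) = 1820.52 J / (500 MPa * 95.0332 mm^2) = 1820.52/(500 * 95.0332) m = 0.0383134 m ≈ 38.31 mm

38.31 mm


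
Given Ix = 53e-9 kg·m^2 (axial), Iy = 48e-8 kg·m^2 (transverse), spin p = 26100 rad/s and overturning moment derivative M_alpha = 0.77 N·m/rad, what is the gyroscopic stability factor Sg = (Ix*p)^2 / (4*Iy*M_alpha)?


Sg = Ix^2 * p^2 / (4 * Iy * M_alpha) = (53e-9)^2 * 26100^2 / (4 * 48e-8 * 0.77) = 1.294

1.294


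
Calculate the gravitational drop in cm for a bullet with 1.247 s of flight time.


drop = 0.5*g*t^2 = 0.5*9.81*1.247^2 = 7.62732 m ≈ 762.7 cm

762.7 cm


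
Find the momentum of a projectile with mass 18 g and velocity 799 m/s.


p = m*v = 0.018*799 = 14.38 kg·m/s

14.38 kg·m/s


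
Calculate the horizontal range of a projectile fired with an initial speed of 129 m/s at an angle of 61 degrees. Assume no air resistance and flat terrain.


R = v0^2 * sin(2*theta) / g = 129^2 * sin(2*61°) / 9.81 = 1439 m

1439 m


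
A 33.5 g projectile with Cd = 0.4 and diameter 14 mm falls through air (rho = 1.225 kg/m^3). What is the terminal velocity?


A = pi*(d/2)^2 = pi*(14/2000)^2 = 1.53938e-04 m^2
vt = sqrt(2mg/(Cd*rho*A)) = sqrt(2*0.0335*9.81/(0.4 * 1.225 * 1.53938e-04)) = 93.35 m/s

93.35 m/s


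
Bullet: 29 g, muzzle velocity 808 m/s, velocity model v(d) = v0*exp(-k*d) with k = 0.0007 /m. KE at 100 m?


v = v0*exp(-k*d) = 808*exp(-0.0007*100) = 753.374 m/s
E = 0.5*m*v^2 = 0.5*0.029*753.374^2 = 8230 J

8230 J


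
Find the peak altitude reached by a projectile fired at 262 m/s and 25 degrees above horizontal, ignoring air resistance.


H = (v0*sin(theta))^2 / (2g) = (262*sin(25°))^2 / (2*9.81) = 624.9 m

624.9 m


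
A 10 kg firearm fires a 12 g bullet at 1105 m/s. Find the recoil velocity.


v_recoil = m_p * v_p / m_gun = 0.012 * 1105 / 10 = 1.326 m/s

1.326 m/s


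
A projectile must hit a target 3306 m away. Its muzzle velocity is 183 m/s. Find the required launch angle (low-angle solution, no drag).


sin(2*theta) = R*g/v0^2 = 3306*9.81/183^2 = 0.968433, theta = arcsin(0.968433)/2 = 37.78°

37.78 degrees


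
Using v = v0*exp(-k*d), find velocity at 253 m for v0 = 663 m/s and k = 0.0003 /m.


v = v0*exp(-k*d) = 663*exp(-0.0003*253) = 614.5 m/s

614.5 m/s


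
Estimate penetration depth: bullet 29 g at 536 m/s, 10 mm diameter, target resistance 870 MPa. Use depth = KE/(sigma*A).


A = pi*(d/2)^2 = pi*(10/2)^2 = 78.5398 mm^2
E = 0.5*m*v^2 = 0.5*0.029*536^2 = 4165.79 J
depth = E/(sigma*A) = 4165.79 J / (870 MPa * 78.5398 mm^2) = 4165.79/(870 * 78.5398) m = 0.0609661 m ≈ 60.97 mm

60.97 mm


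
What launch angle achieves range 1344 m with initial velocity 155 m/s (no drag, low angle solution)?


sin(2*theta) = R*g/v0^2 = 1344*9.81/155^2 = 0.548788, theta = arcsin(0.548788)/2 = 16.64°

16.64 degrees


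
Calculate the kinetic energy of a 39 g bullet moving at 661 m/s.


E = 0.5*m*v^2 = 0.5*0.039*661^2 = 8520 J

8520 J


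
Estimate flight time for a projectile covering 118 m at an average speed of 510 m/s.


t = d/v = 118/510 = 0.2314 s

0.2314 s


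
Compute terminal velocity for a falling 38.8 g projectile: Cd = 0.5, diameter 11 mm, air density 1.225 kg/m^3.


A = pi*(d/2)^2 = pi*(11/2000)^2 = 9.50332e-05 m^2
vt = sqrt(2mg/(Cd*rho*A)) = sqrt(2*0.0388*9.81/(0.5 * 1.225 * 9.50332e-05)) = 114.4 m/s

114.4 m/s


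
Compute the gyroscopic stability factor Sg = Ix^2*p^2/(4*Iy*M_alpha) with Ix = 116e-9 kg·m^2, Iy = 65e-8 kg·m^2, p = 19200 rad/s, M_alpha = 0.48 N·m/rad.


Sg = Ix^2 * p^2 / (4 * Iy * M_alpha) = (116e-9)^2 * 19200^2 / (4 * 65e-8 * 0.48) = 3.975

3.975


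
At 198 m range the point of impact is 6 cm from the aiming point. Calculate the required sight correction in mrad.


1 mrad subtends 1 cm per 10 m of range, so adj = error_cm / (dist_m / 10) = 6 / (198/10) = 0.303 mrad

0.303 mrad


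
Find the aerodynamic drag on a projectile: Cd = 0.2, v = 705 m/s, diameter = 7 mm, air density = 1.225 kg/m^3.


A = pi*(d/2)^2 = pi*(7/2000)^2 = 3.84845e-05 m^2
Fd = 0.5*Cd*rho*A*v^2 = 0.5*0.2*1.225*3.84845e-05*705^2 = 2.343 N

2.343 N


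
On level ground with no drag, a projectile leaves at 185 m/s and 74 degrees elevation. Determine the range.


R = v0^2 * sin(2*theta) / g = 185^2 * sin(2*74°) / 9.81 = 1849 m

1849 m


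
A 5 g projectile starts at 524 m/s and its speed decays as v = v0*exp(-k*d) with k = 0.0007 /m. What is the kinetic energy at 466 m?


v = v0*exp(-k*d) = 524*exp(-0.0007*466) = 378.15 m/s
E = 0.5*m*v^2 = 0.5*0.005*378.15^2 = 357.5 J

357.5 J


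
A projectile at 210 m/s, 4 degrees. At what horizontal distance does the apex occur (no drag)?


R = v0^2*sin(2*theta)/g = 210^2*sin(2*4°)/9.81 = 625.641 m
apex_dist = R/2 = 625.641/2 = 312.8 m

312.8 m


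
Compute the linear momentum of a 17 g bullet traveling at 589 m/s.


p = m*v = 0.017*589 = 10.01 kg·m/s

10.01 kg·m/s


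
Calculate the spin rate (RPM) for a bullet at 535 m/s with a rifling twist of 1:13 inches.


twist_m = 13*0.0254 = 0.3302 m
spin = v/twist = 535/0.3302 = 1620.23 rev/s
RPM = spin*60 = 1620.23*60 ≈ 97214 RPM

97214 RPM


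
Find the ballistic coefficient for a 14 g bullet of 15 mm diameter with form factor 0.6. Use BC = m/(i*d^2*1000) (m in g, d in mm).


BC = m/(i*d^2*1000) = 14/(0.6 * 15^2 * 1000) = 0.0001037

0.0001037


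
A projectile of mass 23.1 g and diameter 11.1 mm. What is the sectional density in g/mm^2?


SD = m/d^2 = 23.1/11.1^2 = 0.1875 g/mm^2

0.1875 g/mm^2


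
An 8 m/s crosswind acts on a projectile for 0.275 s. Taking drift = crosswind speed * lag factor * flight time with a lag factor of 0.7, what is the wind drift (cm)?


drift = v_wind * lag * t = 8 * 0.7 * 0.275 = 1.54 m ≈ 154 cm

154 cm


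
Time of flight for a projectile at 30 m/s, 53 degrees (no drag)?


T = 2*v0*sin(theta)/g = 2*30*sin(53°)/9.81 = 4.885 s

4.885 s


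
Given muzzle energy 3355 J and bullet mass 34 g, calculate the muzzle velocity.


v = sqrt(2*E/m) = sqrt(2*3355/0.034) = 444.2 m/s

444.2 m/s


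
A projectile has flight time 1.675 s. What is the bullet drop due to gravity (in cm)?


drop = 0.5*g*t^2 = 0.5*9.81*1.675^2 = 13.7616 m ≈ 1376 cm

1376 cm


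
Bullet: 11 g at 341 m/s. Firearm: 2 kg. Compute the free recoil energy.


v_r = m_p*v_p/m_gun = 0.011*341/2 = 1.8755 m/s, E_r = 0.5*m_gun*v_r^2 = 0.5*2*1.8755^2 = 3.518 J

3.518 J


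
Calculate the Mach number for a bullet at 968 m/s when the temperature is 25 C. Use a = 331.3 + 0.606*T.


a = 331.3 + 0.606*(25) = 346.45 m/s
M = v/a = 968/346.45 = 2.794

2.794


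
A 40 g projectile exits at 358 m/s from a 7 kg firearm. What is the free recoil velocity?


v_recoil = m_p * v_p / m_gun = 0.04 * 358 / 7 = 2.046 m/s

2.046 m/s


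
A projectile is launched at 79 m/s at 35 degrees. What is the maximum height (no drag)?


H = (v0*sin(theta))^2 / (2g) = (79*sin(35°))^2 / (2*9.81) = 104.6 m

104.6 m


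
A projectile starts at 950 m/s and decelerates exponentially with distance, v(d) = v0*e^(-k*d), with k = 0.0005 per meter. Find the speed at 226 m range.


v = v0*exp(-k*d) = 950*exp(-0.0005*226) = 848.5 m/s

848.5 m/s


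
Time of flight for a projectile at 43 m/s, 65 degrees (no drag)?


T = 2*v0*sin(theta)/g = 2*43*sin(65°)/9.81 = 7.945 s

7.945 s


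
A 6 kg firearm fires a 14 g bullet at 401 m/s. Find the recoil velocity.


v_recoil = m_p * v_p / m_gun = 0.014 * 401 / 6 = 0.9357 m/s

0.9357 m/s


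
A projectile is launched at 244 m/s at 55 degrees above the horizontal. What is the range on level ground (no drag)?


R = v0^2 * sin(2*theta) / g = 244^2 * sin(2*55°) / 9.81 = 5703 m

5703 m


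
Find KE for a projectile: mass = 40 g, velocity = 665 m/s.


E = 0.5*m*v^2 = 0.5*0.04*665^2 = 8844 J

8844 J


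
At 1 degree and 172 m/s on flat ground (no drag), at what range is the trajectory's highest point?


R = v0^2*sin(2*theta)/g = 172^2*sin(2*1°)/9.81 = 105.246 m
apex_dist = R/2 = 105.246/2 = 52.62 m

52.62 m


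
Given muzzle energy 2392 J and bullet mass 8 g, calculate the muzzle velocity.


v = sqrt(2*E/m) = sqrt(2*2392/0.008) = 773.3 m/s

773.3 m/s


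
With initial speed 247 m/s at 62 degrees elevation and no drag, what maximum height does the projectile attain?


H = (v0*sin(theta))^2 / (2g) = (247*sin(62°))^2 / (2*9.81) = 2424 m

2424 m


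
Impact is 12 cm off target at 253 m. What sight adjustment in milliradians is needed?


1 mrad subtends 1 cm per 10 m of range, so adj = error_cm / (dist_m / 10) = 12 / (253/10) = 0.4743 mrad

0.4743 mrad


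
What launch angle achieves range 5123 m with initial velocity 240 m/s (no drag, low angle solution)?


sin(2*theta) = R*g/v0^2 = 5123*9.81/240^2 = 0.872511, theta = arcsin(0.872511)/2 = 30.38°

30.38 degrees


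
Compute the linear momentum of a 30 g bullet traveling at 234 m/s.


p = m*v = 0.03*234 = 7.02 kg·m/s

7.02 kg·m/s


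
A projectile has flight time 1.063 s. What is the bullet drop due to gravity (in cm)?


drop = 0.5*g*t^2 = 0.5*9.81*1.063^2 = 5.5425 m ≈ 554.2 cm

554.2 cm


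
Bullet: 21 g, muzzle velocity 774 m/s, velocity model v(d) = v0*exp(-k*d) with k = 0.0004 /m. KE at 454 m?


v = v0*exp(-k*d) = 774*exp(-0.0004*454) = 645.466 m/s
E = 0.5*m*v^2 = 0.5*0.021*645.466^2 = 4375 J

4375 J


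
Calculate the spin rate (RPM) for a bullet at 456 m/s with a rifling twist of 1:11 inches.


twist_m = 11*0.0254 = 0.2794 m
spin = v/twist = 456/0.2794 = 1632.069 rev/s
RPM = spin*60 = 1632.069*60 ≈ 97924 RPM

97924 RPM


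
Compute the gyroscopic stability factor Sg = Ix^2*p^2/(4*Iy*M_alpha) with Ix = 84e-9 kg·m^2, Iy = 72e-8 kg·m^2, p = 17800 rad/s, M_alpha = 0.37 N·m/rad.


Sg = Ix^2 * p^2 / (4 * Iy * M_alpha) = (84e-9)^2 * 17800^2 / (4 * 72e-8 * 0.37) = 2.098

2.098


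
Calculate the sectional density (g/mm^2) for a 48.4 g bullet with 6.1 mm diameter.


SD = m/d^2 = 48.4/6.1^2 = 1.301 g/mm^2

1.301 g/mm^2


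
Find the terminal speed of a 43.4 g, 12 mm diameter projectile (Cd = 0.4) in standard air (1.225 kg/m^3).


A = pi*(d/2)^2 = pi*(12/2000)^2 = 1.13097e-04 m^2
vt = sqrt(2mg/(Cd*rho*A)) = sqrt(2*0.0434*9.81/(0.4 * 1.225 * 1.13097e-04)) = 124 m/s

124 m/s
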